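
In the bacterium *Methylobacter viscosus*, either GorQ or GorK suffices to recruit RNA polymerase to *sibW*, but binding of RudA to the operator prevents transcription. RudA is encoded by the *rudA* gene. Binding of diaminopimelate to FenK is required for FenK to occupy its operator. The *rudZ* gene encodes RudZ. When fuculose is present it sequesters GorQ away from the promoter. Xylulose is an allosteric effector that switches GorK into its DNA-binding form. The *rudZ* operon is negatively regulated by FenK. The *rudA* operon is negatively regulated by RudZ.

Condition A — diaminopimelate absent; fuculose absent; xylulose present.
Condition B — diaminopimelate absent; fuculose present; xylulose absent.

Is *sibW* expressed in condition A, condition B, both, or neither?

Condition A:
Diaminopimelate is absent, so FenK is inactive.
With no repressor bound, *rudZ* is transcribed.
So RudZ is produced and active.
With repressor RudZ bound, *rudA* is not transcribed.
So RudA is not produced.
Fuculose is absent, so GorQ is active.
Xylulose is present, so GorK is active.
Activator GorQ is present, so *sibW* is transcribed.
→ *sibW* is ON in A.
Condition B:
Diaminopimelate is absent, so FenK is inactive.
With no repressor bound, *rudZ* is transcribed.
So RudZ is produced and active.
With repressor RudZ bound, *rudA* is not transcribed.
So RudA is not produced.
Fuculose is present, so GorQ is inactive.
Xylulose is absent, so GorK is inactive.
No activator is available at the *sibW* promoter, so *sibW* is not transcribed.
→ *sibW* is OFF in B.

A only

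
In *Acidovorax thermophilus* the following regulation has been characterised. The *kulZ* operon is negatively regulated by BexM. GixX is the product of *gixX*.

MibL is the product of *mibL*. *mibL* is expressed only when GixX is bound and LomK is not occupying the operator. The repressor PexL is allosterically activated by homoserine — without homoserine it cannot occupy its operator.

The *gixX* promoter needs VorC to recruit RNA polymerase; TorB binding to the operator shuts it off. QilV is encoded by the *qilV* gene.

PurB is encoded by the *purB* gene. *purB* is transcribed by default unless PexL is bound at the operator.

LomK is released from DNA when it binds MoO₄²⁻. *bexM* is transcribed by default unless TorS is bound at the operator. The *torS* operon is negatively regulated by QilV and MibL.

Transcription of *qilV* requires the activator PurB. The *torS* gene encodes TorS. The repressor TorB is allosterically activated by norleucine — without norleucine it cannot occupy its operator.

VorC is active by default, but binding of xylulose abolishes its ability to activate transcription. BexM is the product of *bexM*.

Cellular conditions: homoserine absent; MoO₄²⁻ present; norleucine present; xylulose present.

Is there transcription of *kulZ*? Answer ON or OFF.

OFF

Homoserine is absent, so PexL is inactive.
With no repressor bound, *purB* is transcribed.
So PurB is produced and active.
No repressor is bound and PurB is active, so *qilV* is transcribed.
So QilV is produced and active.
Norleucine is present, so TorB is active.
Xylulose is present, so VorC is inactive.
With repressor TorB bound, *gixX* is not transcribed.
So GixX is not produced.
MoO₄²⁻ is present, so LomK is inactive.
Required activator GixX is absent, so *mibL* is not transcribed.
So MibL is not produced.
With repressor QilV bound, *torS* is not transcribed.
So TorS is not produced.
With no repressor bound, *bexM* is transcribed.
So BexM is produced and active.
With repressor BexM bound, *kulZ* is not transcribed.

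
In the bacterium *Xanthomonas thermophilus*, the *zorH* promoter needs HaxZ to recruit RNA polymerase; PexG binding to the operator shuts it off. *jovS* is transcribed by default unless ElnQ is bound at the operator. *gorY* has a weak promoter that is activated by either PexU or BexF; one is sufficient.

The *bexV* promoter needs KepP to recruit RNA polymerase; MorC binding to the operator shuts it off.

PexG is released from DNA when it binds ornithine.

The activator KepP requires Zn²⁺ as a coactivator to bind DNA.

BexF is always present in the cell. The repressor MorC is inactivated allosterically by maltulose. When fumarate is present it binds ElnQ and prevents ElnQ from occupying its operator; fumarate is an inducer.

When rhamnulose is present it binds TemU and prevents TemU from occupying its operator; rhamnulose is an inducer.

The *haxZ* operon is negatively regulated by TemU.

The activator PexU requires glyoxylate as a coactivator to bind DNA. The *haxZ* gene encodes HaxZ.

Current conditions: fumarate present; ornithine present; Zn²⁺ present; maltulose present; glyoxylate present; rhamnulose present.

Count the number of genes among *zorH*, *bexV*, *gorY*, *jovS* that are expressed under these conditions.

4

Ornithine is present, so PexG is inactive.
Rhamnulose is present, so TemU is inactive.
With no repressor bound, *haxZ* is transcribed.
So HaxZ is produced and active.
No repressor is bound and HaxZ is active, so *zorH* is transcribed.
→ *zorH* is ON.
Zn²⁺ is present, so KepP is active.
Maltulose is present, so MorC is inactive.
No repressor is bound and KepP is active, so *bexV* is transcribed.
→ *bexV* is ON.
Glyoxylate is present, so PexU is active.
BexF is produced constitutively and is active.
Activator PexU is present, so *gorY* is transcribed.
→ *gorY* is ON.
Fumarate is present, so ElnQ is inactive.
With no repressor bound, *jovS* is transcribed.
→ *jovS* is ON.
4 of the 4 genes are transcribed.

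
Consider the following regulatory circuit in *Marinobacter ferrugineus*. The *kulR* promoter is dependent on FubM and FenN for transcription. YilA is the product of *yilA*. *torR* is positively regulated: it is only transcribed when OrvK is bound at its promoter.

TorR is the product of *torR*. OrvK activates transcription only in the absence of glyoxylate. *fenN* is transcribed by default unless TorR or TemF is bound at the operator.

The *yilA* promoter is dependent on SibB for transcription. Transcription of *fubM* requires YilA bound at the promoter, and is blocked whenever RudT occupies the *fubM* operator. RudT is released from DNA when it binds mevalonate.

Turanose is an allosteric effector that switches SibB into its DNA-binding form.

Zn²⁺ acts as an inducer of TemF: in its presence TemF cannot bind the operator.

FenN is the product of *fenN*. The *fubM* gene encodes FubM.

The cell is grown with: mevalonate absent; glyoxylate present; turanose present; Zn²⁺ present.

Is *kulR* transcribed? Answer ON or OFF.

Turanose is present, so SibB is active.
No repressor is bound and SibB is active, so *yilA* is transcribed.
So YilA is produced and active.
Mevalonate is absent, so RudT is active.
With repressor RudT bound, *fubM* is not transcribed.
So FubM is not produced.
Glyoxylate is present, so OrvK is inactive.
Required activator OrvK is absent, so *torR* is not transcribed.
So TorR is not produced.
Zn²⁺ is present, so TemF is inactive.
With no repressor bound, *fenN* is transcribed.
So FenN is produced and active.
Required activator FubM is absent, so *kulR* is not transcribed.

OFF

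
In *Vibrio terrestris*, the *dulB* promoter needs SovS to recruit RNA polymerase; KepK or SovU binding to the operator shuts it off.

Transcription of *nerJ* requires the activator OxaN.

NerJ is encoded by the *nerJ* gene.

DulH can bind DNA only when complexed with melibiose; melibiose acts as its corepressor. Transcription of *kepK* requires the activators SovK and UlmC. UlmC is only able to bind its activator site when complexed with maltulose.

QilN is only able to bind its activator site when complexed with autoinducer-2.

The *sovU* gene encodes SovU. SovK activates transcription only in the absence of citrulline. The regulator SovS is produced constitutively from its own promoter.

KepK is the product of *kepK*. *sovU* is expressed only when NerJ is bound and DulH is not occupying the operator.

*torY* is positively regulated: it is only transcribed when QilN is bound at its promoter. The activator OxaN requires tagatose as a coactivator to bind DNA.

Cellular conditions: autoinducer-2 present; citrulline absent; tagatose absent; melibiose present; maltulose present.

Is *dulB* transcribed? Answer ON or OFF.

SovS is produced constitutively and is active.
Citrulline is absent, so SovK is active.
Maltulose is present, so UlmC is active.
No repressor is bound and SovK and UlmC are active, so *kepK* is transcribed.
So KepK is produced and active.
Tagatose is absent, so OxaN is inactive.
Required activator OxaN is absent, so *nerJ* is not transcribed.
So NerJ is not produced.
Melibiose is present, so DulH is active.
With repressor DulH bound, *sovU* is not transcribed.
So SovU is not produced.
With repressor KepK bound, *dulB* is not transcribed.

OFF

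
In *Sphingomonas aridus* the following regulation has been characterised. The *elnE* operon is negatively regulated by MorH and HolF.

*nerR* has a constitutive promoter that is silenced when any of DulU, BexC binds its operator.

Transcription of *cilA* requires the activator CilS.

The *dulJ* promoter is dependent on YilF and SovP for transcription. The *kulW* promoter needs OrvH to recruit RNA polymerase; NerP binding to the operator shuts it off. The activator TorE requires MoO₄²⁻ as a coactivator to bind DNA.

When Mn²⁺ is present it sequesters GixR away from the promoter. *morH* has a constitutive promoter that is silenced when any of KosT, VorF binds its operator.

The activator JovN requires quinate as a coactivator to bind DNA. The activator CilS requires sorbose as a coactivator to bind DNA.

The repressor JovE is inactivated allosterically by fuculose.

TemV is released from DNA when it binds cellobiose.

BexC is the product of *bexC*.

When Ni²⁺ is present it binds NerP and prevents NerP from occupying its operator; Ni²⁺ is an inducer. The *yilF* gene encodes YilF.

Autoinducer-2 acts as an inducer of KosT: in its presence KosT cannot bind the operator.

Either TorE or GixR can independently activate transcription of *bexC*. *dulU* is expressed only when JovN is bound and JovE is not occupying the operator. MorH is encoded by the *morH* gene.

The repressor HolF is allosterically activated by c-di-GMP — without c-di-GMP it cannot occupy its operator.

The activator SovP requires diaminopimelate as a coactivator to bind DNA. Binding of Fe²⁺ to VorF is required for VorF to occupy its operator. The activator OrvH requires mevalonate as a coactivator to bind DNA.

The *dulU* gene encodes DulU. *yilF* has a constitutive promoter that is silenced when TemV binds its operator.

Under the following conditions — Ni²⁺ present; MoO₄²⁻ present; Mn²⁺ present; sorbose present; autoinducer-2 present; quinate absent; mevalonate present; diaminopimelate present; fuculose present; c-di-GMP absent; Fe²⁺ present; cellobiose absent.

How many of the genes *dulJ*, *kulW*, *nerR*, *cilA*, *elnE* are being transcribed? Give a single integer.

Cellobiose is absent, so TemV is active.
With repressor TemV bound, *yilF* is not transcribed.
So YilF is not produced.
Diaminopimelate is present, so SovP is active.
Required activator YilF is absent, so *dulJ* is not transcribed.
→ *dulJ* is OFF.
Ni²⁺ is present, so NerP is inactive.
Mevalonate is present, so OrvH is active.
No repressor is bound and OrvH is active, so *kulW* is transcribed.
→ *kulW* is ON.
Quinate is absent, so JovN is inactive.
Fuculose is present, so JovE is inactive.
Required activator JovN is absent, so *dulU* is not transcribed.
So DulU is not produced.
MoO₄²⁻ is present, so TorE is active.
Mn²⁺ is present, so GixR is inactive.
Activator TorE is present, so *bexC* is transcribed.
So BexC is produced and active.
With repressor BexC bound, *nerR* is not transcribed.
→ *nerR* is OFF.
Sorbose is present, so CilS is active.
No repressor is bound and CilS is active, so *cilA* is transcribed.
→ *cilA* is ON.
Autoinducer-2 is present, so KosT is inactive.
Fe²⁺ is present, so VorF is active.
With repressor VorF bound, *morH* is not transcribed.
So MorH is not produced.
c-di-GMP is absent, so HolF is inactive.
With no repressor bound, *elnE* is transcribed.
→ *elnE* is ON.
3 of the 5 genes are transcribed.

3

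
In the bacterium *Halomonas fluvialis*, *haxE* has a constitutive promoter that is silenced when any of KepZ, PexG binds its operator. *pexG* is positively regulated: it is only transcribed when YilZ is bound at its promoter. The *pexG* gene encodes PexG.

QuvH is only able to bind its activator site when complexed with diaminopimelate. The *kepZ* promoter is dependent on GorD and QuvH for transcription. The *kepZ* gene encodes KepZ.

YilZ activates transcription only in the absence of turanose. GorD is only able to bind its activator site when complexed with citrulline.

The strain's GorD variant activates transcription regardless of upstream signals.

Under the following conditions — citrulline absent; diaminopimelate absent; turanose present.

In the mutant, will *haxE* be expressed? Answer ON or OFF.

GorD is constitutively active in this strain.
Diaminopimelate is absent, so QuvH is inactive.
Required activator QuvH is absent, so *kepZ* is not transcribed.
So KepZ is not produced.
Turanose is present, so YilZ is inactive.
Required activator YilZ is absent, so *pexG* is not transcribed.
So PexG is not produced.
With no repressor bound, *haxE* is transcribed.

ON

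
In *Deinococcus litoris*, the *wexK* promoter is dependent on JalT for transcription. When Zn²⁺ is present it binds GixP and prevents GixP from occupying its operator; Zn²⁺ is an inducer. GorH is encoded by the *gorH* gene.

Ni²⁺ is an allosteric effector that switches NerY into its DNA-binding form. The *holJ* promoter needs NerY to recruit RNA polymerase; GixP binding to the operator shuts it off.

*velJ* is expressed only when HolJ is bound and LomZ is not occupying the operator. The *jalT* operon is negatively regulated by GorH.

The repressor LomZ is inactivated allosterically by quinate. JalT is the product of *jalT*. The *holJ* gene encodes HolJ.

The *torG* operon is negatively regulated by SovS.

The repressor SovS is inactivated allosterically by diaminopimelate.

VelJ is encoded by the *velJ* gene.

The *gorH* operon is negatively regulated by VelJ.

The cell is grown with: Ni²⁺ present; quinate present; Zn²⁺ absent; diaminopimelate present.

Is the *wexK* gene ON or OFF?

OFF

Ni²⁺ is present, so NerY is active.
Zn²⁺ is absent, so GixP is active.
With repressor GixP bound, *holJ* is not transcribed.
So HolJ is not produced.
Quinate is present, so LomZ is inactive.
Required activator HolJ is absent, so *velJ* is not transcribed.
So VelJ is not produced.
With no repressor bound, *gorH* is transcribed.
So GorH is produced and active.
With repressor GorH bound, *jalT* is not transcribed.
So JalT is not produced.
Required activator JalT is absent, so *wexK* is not transcribed.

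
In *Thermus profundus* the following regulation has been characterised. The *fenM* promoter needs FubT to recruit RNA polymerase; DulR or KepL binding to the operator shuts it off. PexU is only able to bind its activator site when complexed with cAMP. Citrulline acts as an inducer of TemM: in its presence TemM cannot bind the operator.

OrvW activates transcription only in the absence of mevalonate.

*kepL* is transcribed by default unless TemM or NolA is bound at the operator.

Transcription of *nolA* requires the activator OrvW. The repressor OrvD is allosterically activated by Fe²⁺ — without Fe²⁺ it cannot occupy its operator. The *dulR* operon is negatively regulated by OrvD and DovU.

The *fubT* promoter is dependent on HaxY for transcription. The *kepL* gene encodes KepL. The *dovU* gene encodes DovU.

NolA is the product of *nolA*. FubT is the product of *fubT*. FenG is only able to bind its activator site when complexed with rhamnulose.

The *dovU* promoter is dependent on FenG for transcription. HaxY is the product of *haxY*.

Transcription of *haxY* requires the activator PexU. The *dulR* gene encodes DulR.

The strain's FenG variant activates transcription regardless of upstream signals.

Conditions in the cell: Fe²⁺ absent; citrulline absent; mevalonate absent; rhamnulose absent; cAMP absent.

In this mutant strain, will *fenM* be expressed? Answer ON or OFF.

Fe²⁺ is absent, so OrvD is inactive.
FenG is constitutively active in this strain.
No repressor is bound and FenG is active, so *dovU* is transcribed.
So DovU is produced and active.
With repressor DovU bound, *dulR* is not transcribed.
So DulR is not produced.
cAMP is absent, so PexU is inactive.
Required activator PexU is absent, so *haxY* is not transcribed.
So HaxY is not produced.
Required activator HaxY is absent, so *fubT* is not transcribed.
So FubT is not produced.
Citrulline is absent, so TemM is active.
Mevalonate is absent, so OrvW is active.
No repressor is bound and OrvW is active, so *nolA* is transcribed.
So NolA is produced and active.
With repressor TemM bound, *kepL* is not transcribed.
So KepL is not produced.
Required activator FubT is absent, so *fenM* is not transcribed.

OFF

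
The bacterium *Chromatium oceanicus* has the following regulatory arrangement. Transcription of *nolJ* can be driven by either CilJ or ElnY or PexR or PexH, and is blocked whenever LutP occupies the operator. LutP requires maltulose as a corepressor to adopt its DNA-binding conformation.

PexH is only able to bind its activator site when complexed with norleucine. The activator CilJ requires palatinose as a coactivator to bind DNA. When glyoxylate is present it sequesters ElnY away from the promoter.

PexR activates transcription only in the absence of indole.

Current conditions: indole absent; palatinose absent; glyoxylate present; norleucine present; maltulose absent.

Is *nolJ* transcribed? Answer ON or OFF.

Maltulose is absent, so LutP is inactive.
Palatinose is absent, so CilJ is inactive.
Glyoxylate is present, so ElnY is inactive.
Indole is absent, so PexR is active.
Norleucine is present, so PexH is active.
Activator PexR is present, so *nolJ* is transcribed.

ON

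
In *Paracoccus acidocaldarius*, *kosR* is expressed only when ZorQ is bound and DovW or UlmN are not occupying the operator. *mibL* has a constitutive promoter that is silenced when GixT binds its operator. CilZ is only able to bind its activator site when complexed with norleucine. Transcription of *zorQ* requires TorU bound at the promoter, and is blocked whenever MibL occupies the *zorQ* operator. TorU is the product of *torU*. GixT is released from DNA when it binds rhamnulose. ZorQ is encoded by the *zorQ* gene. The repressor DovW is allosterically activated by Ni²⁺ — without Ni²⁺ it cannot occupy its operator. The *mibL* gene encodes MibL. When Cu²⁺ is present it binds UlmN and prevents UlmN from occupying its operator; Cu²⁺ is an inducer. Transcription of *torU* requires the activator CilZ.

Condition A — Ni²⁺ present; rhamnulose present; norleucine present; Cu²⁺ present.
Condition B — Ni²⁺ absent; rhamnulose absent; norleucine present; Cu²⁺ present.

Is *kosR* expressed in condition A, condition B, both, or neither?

B only

Condition A:
Ni²⁺ is present, so DovW is active.
Rhamnulose is present, so GixT is inactive.
With no repressor bound, *mibL* is transcribed.
So MibL is produced and active.
Norleucine is present, so CilZ is active.
No repressor is bound and CilZ is active, so *torU* is transcribed.
So TorU is produced and active.
With repressor MibL bound, *zorQ* is not transcribed.
So ZorQ is not produced.
Cu²⁺ is present, so UlmN is inactive.
With repressor DovW bound, *kosR* is not transcribed.
→ *kosR* is OFF in A.
Condition B:
Ni²⁺ is absent, so DovW is inactive.
Rhamnulose is absent, so GixT is active.
With repressor GixT bound, *mibL* is not transcribed.
So MibL is not produced.
Norleucine is present, so CilZ is active.
No repressor is bound and CilZ is active, so *torU* is transcribed.
So TorU is produced and active.
No repressor is bound and TorU is active, so *zorQ* is transcribed.
So ZorQ is produced and active.
Cu²⁺ is present, so UlmN is inactive.
No repressor is bound and ZorQ is active, so *kosR* is transcribed.
→ *kosR* is ON in B.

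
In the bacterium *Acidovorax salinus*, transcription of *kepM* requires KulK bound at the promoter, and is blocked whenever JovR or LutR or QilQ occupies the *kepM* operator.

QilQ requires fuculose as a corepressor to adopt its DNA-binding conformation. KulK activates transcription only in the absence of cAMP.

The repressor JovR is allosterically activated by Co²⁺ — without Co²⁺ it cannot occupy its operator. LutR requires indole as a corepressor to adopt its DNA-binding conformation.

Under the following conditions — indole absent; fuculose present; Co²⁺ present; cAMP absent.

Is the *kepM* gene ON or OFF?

Co²⁺ is present, so JovR is active.
Indole is absent, so LutR is inactive.
cAMP is absent, so KulK is active.
Fuculose is present, so QilQ is active.
With repressor JovR bound, *kepM* is not transcribed.

OFF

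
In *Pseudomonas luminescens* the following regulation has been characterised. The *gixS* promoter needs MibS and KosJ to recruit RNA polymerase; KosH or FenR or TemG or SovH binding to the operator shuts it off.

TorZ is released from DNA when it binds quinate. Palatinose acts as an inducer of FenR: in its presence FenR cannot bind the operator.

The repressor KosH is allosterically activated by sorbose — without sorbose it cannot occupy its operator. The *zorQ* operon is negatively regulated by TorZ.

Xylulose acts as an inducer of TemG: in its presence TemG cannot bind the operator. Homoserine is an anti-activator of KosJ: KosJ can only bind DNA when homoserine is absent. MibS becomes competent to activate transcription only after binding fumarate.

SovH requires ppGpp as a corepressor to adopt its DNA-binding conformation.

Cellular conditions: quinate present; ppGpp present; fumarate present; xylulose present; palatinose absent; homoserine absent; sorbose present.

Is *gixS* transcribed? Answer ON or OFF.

Fumarate is present, so MibS is active.
Sorbose is present, so KosH is active.
Palatinose is absent, so FenR is active.
Xylulose is present, so TemG is inactive.
Homoserine is absent, so KosJ is active.
ppGpp is present, so SovH is active.
With repressor KosH bound, *gixS* is not transcribed.

OFF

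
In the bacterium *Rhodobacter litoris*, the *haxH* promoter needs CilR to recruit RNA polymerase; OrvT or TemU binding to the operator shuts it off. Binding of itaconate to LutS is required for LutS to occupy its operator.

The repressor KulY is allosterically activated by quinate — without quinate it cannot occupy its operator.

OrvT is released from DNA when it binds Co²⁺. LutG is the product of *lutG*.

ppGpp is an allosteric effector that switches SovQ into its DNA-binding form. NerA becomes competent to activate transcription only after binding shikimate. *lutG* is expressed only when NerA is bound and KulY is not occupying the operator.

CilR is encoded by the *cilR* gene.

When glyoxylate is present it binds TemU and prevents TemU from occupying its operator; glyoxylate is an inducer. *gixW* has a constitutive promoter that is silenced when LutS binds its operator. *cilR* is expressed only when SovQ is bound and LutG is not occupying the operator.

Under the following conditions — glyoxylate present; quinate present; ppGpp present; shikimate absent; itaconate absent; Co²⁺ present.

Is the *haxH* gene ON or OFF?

Co²⁺ is present, so OrvT is inactive.
Glyoxylate is present, so TemU is inactive.
ppGpp is present, so SovQ is active.
Quinate is present, so KulY is active.
Shikimate is absent, so NerA is inactive.
With repressor KulY bound, *lutG* is not transcribed.
So LutG is not produced.
No repressor is bound and SovQ is active, so *cilR* is transcribed.
So CilR is produced and active.
No repressor is bound and CilR is active, so *haxH* is transcribed.

ON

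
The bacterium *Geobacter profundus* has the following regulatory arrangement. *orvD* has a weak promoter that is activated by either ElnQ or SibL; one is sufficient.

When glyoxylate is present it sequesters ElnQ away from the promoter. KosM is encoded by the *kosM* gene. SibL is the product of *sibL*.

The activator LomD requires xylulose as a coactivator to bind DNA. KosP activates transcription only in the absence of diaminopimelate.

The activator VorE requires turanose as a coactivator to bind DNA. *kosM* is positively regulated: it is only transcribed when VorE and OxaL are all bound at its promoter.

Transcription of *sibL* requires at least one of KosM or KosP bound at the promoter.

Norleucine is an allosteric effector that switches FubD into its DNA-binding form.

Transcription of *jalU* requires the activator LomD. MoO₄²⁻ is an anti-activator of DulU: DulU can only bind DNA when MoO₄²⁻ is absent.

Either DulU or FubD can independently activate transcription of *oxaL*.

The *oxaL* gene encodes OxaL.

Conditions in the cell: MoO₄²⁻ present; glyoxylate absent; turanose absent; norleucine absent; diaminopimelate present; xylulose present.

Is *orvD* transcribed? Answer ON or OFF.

Glyoxylate is absent, so ElnQ is active.
Turanose is absent, so VorE is inactive.
MoO₄²⁻ is present, so DulU is inactive.
Norleucine is absent, so FubD is inactive.
No activator is available at the *oxaL* promoter, so *oxaL* is not transcribed.
So OxaL is not produced.
Required activator VorE is absent, so *kosM* is not transcribed.
So KosM is not produced.
Diaminopimelate is present, so KosP is inactive.
No activator is available at the *sibL* promoter, so *sibL* is not transcribed.
So SibL is not produced.
Activator ElnQ is present, so *orvD* is transcribed.

ON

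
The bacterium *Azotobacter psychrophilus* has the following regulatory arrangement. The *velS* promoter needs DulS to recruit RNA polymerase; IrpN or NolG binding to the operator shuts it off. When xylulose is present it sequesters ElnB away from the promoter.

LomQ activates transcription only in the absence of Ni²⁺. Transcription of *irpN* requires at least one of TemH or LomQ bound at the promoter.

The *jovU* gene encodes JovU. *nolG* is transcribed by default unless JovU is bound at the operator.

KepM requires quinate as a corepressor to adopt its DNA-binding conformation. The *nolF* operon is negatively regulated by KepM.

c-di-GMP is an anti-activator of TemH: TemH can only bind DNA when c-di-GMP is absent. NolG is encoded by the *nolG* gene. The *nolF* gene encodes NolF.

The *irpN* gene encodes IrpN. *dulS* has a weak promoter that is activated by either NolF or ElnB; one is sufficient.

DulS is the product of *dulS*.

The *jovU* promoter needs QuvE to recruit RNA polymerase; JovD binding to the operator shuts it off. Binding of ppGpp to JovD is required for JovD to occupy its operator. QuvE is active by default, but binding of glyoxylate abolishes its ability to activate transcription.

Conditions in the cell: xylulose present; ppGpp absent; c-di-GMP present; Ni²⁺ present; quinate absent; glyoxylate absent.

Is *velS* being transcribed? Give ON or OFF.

Quinate is absent, so KepM is inactive.
With no repressor bound, *nolF* is transcribed.
So NolF is produced and active.
Xylulose is present, so ElnB is inactive.
Activator NolF is present, so *dulS* is transcribed.
So DulS is produced and active.
c-di-GMP is present, so TemH is inactive.
Ni²⁺ is present, so LomQ is inactive.
No activator is available at the *irpN* promoter, so *irpN* is not transcribed.
So IrpN is not produced.
Glyoxylate is absent, so QuvE is active.
ppGpp is absent, so JovD is inactive.
No repressor is bound and QuvE is active, so *jovU* is transcribed.
So JovU is produced and active.
With repressor JovU bound, *nolG* is not transcribed.
So NolG is not produced.
No repressor is bound and DulS is active, so *velS* is transcribed.

ON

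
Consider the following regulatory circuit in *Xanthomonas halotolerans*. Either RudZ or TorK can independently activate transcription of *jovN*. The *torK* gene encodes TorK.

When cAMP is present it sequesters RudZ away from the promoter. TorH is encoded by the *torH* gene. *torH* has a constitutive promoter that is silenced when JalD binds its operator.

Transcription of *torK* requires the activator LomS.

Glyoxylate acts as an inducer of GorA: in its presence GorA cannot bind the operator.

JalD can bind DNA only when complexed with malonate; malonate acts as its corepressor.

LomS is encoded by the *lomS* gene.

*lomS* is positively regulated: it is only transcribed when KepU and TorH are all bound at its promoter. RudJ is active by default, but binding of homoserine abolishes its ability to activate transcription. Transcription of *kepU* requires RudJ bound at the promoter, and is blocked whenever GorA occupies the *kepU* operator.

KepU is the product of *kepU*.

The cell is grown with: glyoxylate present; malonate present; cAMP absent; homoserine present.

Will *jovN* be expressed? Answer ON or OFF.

cAMP is absent, so RudZ is active.
Glyoxylate is present, so GorA is inactive.
Homoserine is present, so RudJ is inactive.
Required activator RudJ is absent, so *kepU* is not transcribed.
So KepU is not produced.
Malonate is present, so JalD is active.
With repressor JalD bound, *torH* is not transcribed.
So TorH is not produced.
Required activator KepU is absent, so *lomS* is not transcribed.
So LomS is not produced.
Required activator LomS is absent, so *torK* is not transcribed.
So TorK is not produced.
Activator RudZ is present, so *jovN* is transcribed.

ON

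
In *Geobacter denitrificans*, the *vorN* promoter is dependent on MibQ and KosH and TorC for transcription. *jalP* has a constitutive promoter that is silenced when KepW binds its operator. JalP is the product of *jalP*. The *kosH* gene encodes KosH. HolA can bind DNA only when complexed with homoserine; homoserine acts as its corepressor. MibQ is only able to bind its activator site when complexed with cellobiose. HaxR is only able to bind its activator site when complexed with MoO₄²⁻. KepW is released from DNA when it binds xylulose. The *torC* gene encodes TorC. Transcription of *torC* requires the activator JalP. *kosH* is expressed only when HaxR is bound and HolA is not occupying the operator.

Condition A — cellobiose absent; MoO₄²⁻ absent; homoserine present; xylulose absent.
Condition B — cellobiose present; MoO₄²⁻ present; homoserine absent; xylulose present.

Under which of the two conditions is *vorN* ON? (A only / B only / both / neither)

Condition A:
Cellobiose is absent, so MibQ is inactive.
MoO₄²⁻ is absent, so HaxR is inactive.
Homoserine is present, so HolA is active.
With repressor HolA bound, *kosH* is not transcribed.
So KosH is not produced.
Xylulose is absent, so KepW is active.
With repressor KepW bound, *jalP* is not transcribed.
So JalP is not produced.
Required activator JalP is absent, so *torC* is not transcribed.
So TorC is not produced.
Required activator MibQ is absent, so *vorN* is not transcribed.
→ *vorN* is OFF in A.
Condition B:
Cellobiose is present, so MibQ is active.
MoO₄²⁻ is present, so HaxR is active.
Homoserine is absent, so HolA is inactive.
No repressor is bound and HaxR is active, so *kosH* is transcribed.
So KosH is produced and active.
Xylulose is present, so KepW is inactive.
With no repressor bound, *jalP* is transcribed.
So JalP is produced and active.
No repressor is bound and JalP is active, so *torC* is transcribed.
So TorC is produced and active.
No repressor is bound and MibQ and KosH and TorC are active, so *vorN* is transcribed.
→ *vorN* is ON in B.

B only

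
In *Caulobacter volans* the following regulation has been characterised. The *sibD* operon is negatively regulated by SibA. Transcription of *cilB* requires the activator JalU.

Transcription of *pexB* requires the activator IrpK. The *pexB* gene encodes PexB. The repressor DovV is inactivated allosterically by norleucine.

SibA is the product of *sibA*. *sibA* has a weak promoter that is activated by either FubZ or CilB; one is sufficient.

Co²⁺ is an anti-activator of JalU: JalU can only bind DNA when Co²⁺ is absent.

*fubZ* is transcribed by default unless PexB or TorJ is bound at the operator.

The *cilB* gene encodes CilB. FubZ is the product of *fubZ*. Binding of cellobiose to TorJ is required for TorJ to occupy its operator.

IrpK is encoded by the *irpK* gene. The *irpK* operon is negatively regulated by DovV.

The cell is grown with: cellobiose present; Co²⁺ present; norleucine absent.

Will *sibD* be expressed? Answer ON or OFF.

ON

Norleucine is absent, so DovV is active.
With repressor DovV bound, *irpK* is not transcribed.
So IrpK is not produced.
Required activator IrpK is absent, so *pexB* is not transcribed.
So PexB is not produced.
Cellobiose is present, so TorJ is active.
With repressor TorJ bound, *fubZ* is not transcribed.
So FubZ is not produced.
Co²⁺ is present, so JalU is inactive.
Required activator JalU is absent, so *cilB* is not transcribed.
So CilB is not produced.
No activator is available at the *sibA* promoter, so *sibA* is not transcribed.
So SibA is not produced.
With no repressor bound, *sibD* is transcribed.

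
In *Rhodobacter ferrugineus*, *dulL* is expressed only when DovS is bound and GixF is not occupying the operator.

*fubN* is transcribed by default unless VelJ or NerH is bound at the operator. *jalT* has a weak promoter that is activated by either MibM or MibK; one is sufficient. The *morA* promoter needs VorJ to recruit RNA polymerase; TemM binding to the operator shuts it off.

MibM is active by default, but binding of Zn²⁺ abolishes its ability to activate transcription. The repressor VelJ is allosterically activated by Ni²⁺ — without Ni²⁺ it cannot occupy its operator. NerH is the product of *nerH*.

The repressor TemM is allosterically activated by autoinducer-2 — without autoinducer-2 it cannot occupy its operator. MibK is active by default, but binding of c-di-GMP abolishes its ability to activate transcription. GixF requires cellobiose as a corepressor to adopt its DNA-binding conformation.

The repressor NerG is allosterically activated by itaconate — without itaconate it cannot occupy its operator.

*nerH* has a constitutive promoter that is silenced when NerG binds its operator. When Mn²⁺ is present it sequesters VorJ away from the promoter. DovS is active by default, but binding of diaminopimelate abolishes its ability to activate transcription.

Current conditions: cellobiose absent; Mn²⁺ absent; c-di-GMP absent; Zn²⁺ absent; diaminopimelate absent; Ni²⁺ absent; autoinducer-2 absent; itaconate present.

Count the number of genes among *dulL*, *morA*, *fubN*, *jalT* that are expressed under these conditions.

4

Cellobiose is absent, so GixF is inactive.
Diaminopimelate is absent, so DovS is active.
No repressor is bound and DovS is active, so *dulL* is transcribed.
→ *dulL* is ON.
Mn²⁺ is absent, so VorJ is active.
Autoinducer-2 is absent, so TemM is inactive.
No repressor is bound and VorJ is active, so *morA* is transcribed.
→ *morA* is ON.
Ni²⁺ is absent, so VelJ is inactive.
Itaconate is present, so NerG is active.
With repressor NerG bound, *nerH* is not transcribed.
So NerH is not produced.
With no repressor bound, *fubN* is transcribed.
→ *fubN* is ON.
Zn²⁺ is absent, so MibM is active.
c-di-GMP is absent, so MibK is active.
Activator MibM is present, so *jalT* is transcribed.
→ *jalT* is ON.
4 of the 4 genes are transcribed.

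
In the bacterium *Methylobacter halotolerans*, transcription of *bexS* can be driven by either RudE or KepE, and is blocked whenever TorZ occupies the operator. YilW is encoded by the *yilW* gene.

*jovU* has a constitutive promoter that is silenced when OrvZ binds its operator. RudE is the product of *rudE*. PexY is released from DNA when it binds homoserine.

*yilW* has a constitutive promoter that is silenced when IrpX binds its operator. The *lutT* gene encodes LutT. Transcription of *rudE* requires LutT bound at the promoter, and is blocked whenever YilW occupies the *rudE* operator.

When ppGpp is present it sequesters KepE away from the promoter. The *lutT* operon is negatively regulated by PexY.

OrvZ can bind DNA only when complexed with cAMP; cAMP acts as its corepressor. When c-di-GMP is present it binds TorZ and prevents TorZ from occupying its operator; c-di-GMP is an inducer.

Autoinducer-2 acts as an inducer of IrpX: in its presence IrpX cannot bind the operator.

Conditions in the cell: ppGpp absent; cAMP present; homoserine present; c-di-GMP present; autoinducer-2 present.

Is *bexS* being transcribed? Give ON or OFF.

Homoserine is present, so PexY is inactive.
With no repressor bound, *lutT* is transcribed.
So LutT is produced and active.
Autoinducer-2 is present, so IrpX is inactive.
With no repressor bound, *yilW* is transcribed.
So YilW is produced and active.
With repressor YilW bound, *rudE* is not transcribed.
So RudE is not produced.
c-di-GMP is present, so TorZ is inactive.
ppGpp is absent, so KepE is active.
Activator KepE is present, so *bexS* is transcribed.

ON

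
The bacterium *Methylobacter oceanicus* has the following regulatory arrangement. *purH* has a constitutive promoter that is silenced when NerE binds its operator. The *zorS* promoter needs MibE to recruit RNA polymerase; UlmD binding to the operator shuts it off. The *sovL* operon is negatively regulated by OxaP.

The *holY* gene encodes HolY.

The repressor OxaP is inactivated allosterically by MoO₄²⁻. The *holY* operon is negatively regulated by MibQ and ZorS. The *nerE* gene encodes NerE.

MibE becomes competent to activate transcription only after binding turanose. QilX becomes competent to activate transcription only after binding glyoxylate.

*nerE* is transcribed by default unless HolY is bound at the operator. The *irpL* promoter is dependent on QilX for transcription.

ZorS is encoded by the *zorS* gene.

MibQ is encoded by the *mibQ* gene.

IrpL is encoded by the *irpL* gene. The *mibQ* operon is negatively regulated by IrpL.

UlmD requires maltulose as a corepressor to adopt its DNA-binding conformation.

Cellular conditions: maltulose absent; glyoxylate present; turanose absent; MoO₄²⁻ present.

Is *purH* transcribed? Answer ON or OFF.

ON

Glyoxylate is present, so QilX is active.
No repressor is bound and QilX is active, so *irpL* is transcribed.
So IrpL is produced and active.
With repressor IrpL bound, *mibQ* is not transcribed.
So MibQ is not produced.
Turanose is absent, so MibE is inactive.
Maltulose is absent, so UlmD is inactive.
Required activator MibE is absent, so *zorS* is not transcribed.
So ZorS is not produced.
With no repressor bound, *holY* is transcribed.
So HolY is produced and active.
With repressor HolY bound, *nerE* is not transcribed.
So NerE is not produced.
With no repressor bound, *purH* is transcribed.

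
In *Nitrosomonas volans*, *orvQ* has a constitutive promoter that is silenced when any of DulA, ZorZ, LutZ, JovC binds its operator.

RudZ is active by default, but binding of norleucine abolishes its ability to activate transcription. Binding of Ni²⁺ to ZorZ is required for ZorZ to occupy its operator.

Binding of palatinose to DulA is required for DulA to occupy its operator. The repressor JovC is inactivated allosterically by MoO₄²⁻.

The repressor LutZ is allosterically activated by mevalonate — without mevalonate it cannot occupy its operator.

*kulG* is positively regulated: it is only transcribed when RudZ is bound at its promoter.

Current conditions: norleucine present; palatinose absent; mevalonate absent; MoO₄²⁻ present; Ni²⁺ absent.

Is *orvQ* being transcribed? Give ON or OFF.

ON

Palatinose is absent, so DulA is inactive.
Ni²⁺ is absent, so ZorZ is inactive.
Mevalonate is absent, so LutZ is inactive.
MoO₄²⁻ is present, so JovC is inactive.
With no repressor bound, *orvQ* is transcribed.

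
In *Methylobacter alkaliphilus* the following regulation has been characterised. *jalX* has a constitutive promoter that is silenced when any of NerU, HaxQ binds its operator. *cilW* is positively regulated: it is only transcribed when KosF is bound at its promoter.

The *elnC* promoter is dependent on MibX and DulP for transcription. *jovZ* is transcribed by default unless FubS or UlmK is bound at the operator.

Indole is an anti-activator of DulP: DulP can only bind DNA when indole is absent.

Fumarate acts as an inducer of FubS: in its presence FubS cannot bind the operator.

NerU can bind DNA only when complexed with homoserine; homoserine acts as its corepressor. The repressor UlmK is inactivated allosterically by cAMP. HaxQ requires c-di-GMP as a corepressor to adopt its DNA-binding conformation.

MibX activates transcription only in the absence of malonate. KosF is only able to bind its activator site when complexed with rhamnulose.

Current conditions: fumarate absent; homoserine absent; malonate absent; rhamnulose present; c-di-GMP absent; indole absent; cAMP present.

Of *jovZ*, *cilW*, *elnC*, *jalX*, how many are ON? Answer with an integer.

3

Fumarate is absent, so FubS is active.
cAMP is present, so UlmK is inactive.
With repressor FubS bound, *jovZ* is not transcribed.
→ *jovZ* is OFF.
Rhamnulose is present, so KosF is active.
No repressor is bound and KosF is active, so *cilW* is transcribed.
→ *cilW* is ON.
Malonate is absent, so MibX is active.
Indole is absent, so DulP is active.
No repressor is bound and MibX and DulP are active, so *elnC* is transcribed.
→ *elnC* is ON.
Homoserine is absent, so NerU is inactive.
c-di-GMP is absent, so HaxQ is inactive.
With no repressor bound, *jalX* is transcribed.
→ *jalX* is ON.
3 of the 4 genes are transcribed.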